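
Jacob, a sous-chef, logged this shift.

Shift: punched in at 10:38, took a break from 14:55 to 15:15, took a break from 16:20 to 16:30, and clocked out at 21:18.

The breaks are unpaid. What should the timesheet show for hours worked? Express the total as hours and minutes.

10 h 10 min

Shift: 10:38–21:18 = 10 h 40 min; less 30 min break → 10 h 10 min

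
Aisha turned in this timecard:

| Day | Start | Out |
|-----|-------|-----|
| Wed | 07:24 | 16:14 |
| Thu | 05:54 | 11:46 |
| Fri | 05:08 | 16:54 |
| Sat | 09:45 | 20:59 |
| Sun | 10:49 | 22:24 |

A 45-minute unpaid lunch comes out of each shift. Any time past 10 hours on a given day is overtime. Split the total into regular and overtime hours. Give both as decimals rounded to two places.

Wed: 07:24–16:14 = 8 h 50 min; less 45 min break → 8 h 5 min
Thu: 05:54–11:46 = 5 h 52 min; less 45 min break → 5 h 7 min
Fri: 05:08–16:54 = 11 h 46 min; less 45 min break → 11 h 1 min
Sat: 09:45–20:59 = 11 h 14 min; less 45 min break → 10 h 29 min
Sun: 10:49–22:24 = 11 h 35 min; less 45 min break → 10 h 50 min
Wed reg 8 h 5 min / OT 0 h 0 min; Thu reg 5 h 7 min / OT 0 h 0 min; Fri reg 10 h 0 min / OT 1 h 1 min; Sat reg 10 h 0 min / OT 0 h 29 min; Sun reg 10 h 0 min / OT 0 h 50 min.
Totals: regular 43 h 12 min, overtime 2 h 20 min.

Regular 43.20 hours, overtime 2.33 hours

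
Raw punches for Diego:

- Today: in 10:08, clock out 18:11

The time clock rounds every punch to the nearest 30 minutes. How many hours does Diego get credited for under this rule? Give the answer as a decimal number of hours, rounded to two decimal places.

8.00 hours

Today: in 10:08→10:00, out 18:11→18:00; 8 h 0 min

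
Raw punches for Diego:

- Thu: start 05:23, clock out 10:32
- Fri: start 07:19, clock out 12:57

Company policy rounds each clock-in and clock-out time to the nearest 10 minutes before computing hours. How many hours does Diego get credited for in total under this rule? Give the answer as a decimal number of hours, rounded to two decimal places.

Thu: in 05:23→05:20, out 10:32→10:30; 5 h 10 min
Fri: in 07:19→07:20, out 12:57→13:00; 5 h 40 min
Total credited: 10 h 50 min.

10.83 hours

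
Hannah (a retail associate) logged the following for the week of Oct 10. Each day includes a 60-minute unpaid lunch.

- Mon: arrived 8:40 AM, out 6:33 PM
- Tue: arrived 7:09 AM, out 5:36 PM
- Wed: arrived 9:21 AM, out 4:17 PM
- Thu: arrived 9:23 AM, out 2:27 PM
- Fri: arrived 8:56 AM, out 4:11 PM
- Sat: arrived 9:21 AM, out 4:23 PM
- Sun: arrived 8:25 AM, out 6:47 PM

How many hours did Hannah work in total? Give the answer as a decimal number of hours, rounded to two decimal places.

Mon: 8:40 AM–6:33 PM = 9 h 53 min; less 60 min break → 8 h 53 min
Tue: 7:09 AM–5:36 PM = 10 h 27 min; less 60 min break → 9 h 27 min
Wed: 9:21 AM–4:17 PM = 6 h 56 min; less 60 min break → 5 h 56 min
Thu: 9:23 AM–2:27 PM = 5 h 4 min; less 60 min break → 4 h 4 min
Fri: 8:56 AM–4:11 PM = 7 h 15 min; less 60 min break → 6 h 15 min
Sat: 9:21 AM–4:23 PM = 7 h 2 min; less 60 min break → 6 h 2 min
Sun: 8:25 AM–6:47 PM = 10 h 22 min; less 60 min break → 9 h 22 min
Total: 8 h 53 min + 9 h 27 min + 5 h 56 min + 4 h 4 min + 6 h 15 min + 6 h 2 min + 9 h 22 min = 49 h 59 min.

49.98 hours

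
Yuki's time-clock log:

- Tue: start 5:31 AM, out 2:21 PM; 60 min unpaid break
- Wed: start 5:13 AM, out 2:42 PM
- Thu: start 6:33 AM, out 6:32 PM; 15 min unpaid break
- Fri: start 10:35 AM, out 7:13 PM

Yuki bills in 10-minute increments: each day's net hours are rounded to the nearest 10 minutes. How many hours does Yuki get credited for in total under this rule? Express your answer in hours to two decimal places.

Tue: 5:31 AM–2:21 PM = 8 h 50 min − 60 min = 7 h 50 min → rounds to 7 h 50 min
Wed: 5:13 AM–2:42 PM = 9 h 29 min → rounds to 9 h 30 min
Thu: 6:33 AM–6:32 PM = 11 h 59 min − 15 min = 11 h 44 min → rounds to 11 h 40 min
Fri: 10:35 AM–7:13 PM = 8 h 38 min → rounds to 8 h 40 min
Total credited: 37 h 40 min.

37.67 hours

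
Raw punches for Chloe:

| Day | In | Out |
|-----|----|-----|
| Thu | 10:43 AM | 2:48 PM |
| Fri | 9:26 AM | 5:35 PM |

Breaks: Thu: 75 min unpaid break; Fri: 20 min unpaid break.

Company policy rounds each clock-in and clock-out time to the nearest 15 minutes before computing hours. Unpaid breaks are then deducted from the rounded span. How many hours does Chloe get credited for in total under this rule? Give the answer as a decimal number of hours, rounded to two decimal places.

10.42 hours

Thu: in 10:43 AM→10:45 AM, out 2:48 PM→2:45 PM; 4 h 0 min − 75 min = 2 h 45 min
Fri: in 9:26 AM→9:30 AM, out 5:35 PM→5:30 PM; 8 h 0 min − 20 min = 7 h 40 min
Total credited: 10 h 25 min.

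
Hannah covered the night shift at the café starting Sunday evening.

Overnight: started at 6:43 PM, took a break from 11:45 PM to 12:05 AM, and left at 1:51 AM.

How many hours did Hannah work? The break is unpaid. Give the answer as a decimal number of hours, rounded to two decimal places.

6.80 hours

Overnight: 6:43 PM → midnight = 5 h 17 min; midnight → 1:51 AM = 1 h 51 min; span 7 h 8 min; less 20 min break → 6 h 48 min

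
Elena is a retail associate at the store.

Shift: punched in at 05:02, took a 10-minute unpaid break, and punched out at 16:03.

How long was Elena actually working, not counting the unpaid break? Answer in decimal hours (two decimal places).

Shift: 05:02–16:03 = 11 h 1 min; less 10 min break → 10 h 51 min

10.85 hours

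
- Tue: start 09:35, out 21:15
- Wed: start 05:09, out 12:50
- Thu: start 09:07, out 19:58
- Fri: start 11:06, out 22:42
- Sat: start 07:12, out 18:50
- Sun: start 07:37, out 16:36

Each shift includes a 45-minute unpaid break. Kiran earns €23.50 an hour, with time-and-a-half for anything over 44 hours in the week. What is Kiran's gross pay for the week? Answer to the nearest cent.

Tue: 09:35–21:15 = 11 h 40 min; less 45 min break → 10 h 55 min
Wed: 05:09–12:50 = 7 h 41 min; less 45 min break → 6 h 56 min
Thu: 09:07–19:58 = 10 h 51 min; less 45 min break → 10 h 6 min
Fri: 11:06–22:42 = 11 h 36 min; less 45 min break → 10 h 51 min
Sat: 07:12–18:50 = 11 h 38 min; less 45 min break → 10 h 53 min
Sun: 07:37–16:36 = 8 h 59 min; less 45 min break → 8 h 14 min
Total worked: 57 h 55 min = 3475 min.
Regular 44 h 0 min = 2640 min at €23.50/h; overtime 13 h 55 min = 835 min at €35.25/h.
Pay = (2640 × €23.50 + 835 × €35.25) ÷ 60 = €1524.56.

€1524.56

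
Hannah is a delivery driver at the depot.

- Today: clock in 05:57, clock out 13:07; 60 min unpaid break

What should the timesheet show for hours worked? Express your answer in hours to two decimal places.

Today: 05:57–13:07 = 7 h 10 min; less 60 min break → 6 h 10 min

6.17 hours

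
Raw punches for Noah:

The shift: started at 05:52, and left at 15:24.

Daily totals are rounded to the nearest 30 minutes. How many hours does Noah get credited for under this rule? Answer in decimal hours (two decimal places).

The shift: 05:52–15:24 = 9 h 32 min → rounds to 9 h 30 min

9.50 hours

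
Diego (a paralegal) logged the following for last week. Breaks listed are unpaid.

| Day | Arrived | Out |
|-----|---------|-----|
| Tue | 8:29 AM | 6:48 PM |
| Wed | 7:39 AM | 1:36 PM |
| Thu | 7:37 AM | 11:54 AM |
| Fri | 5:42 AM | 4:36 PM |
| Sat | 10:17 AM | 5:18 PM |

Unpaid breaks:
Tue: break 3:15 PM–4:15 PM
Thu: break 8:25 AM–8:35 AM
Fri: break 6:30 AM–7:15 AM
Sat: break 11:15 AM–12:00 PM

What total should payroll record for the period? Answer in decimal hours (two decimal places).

35.80 hours

Tue: 8:29 AM–6:48 PM = 10 h 19 min; less 60 min break → 9 h 19 min
Wed: 7:39 AM–1:36 PM = 5 h 57 min
Thu: 7:37 AM–11:54 AM = 4 h 17 min; less 10 min break → 4 h 7 min
Fri: 5:42 AM–4:36 PM = 10 h 54 min; less 45 min break → 10 h 9 min
Sat: 10:17 AM–5:18 PM = 7 h 1 min; less 45 min break → 6 h 16 min
Total: 9 h 19 min + 5 h 57 min + 4 h 7 min + 10 h 9 min + 6 h 16 min = 35 h 48 min.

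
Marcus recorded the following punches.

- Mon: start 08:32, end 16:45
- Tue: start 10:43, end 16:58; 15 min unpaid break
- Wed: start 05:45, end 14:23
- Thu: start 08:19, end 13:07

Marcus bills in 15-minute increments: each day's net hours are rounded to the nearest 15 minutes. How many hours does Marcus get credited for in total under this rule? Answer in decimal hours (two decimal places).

Mon: 08:32–16:45 = 8 h 13 min → rounds to 8 h 15 min
Tue: 10:43–16:58 = 6 h 15 min − 15 min = 6 h 0 min → rounds to 6 h 0 min
Wed: 05:45–14:23 = 8 h 38 min → rounds to 8 h 45 min
Thu: 08:19–13:07 = 4 h 48 min → rounds to 4 h 45 min
Total credited: 27 h 45 min.

27.75 hours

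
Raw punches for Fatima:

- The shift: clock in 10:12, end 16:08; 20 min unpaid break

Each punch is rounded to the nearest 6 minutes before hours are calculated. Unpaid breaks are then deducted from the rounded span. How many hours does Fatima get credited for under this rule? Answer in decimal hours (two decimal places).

The shift: in 10:12→10:12, out 16:08→16:06; 5 h 54 min − 20 min = 5 h 34 min

5.57 hours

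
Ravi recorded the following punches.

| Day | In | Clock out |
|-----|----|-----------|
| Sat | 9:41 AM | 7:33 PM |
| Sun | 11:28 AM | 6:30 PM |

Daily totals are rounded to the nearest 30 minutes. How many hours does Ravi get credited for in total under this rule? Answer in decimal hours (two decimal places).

17.00 hours

Sat: 9:41 AM–7:33 PM = 9 h 52 min → rounds to 10 h 0 min
Sun: 11:28 AM–6:30 PM = 7 h 2 min → rounds to 7 h 0 min
Total credited: 17 h 0 min.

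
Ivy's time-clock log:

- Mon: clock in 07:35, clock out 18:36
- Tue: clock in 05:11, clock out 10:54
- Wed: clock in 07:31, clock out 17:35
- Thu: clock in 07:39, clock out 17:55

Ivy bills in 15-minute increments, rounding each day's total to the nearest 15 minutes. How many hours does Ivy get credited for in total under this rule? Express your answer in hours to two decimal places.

37.00 hours

Mon: 07:35–18:36 = 11 h 1 min → rounds to 11 h 0 min
Tue: 05:11–10:54 = 5 h 43 min → rounds to 5 h 45 min
Wed: 07:31–17:35 = 10 h 4 min → rounds to 10 h 0 min
Thu: 07:39–17:55 = 10 h 16 min → rounds to 10 h 15 min
Total credited: 37 h 0 min.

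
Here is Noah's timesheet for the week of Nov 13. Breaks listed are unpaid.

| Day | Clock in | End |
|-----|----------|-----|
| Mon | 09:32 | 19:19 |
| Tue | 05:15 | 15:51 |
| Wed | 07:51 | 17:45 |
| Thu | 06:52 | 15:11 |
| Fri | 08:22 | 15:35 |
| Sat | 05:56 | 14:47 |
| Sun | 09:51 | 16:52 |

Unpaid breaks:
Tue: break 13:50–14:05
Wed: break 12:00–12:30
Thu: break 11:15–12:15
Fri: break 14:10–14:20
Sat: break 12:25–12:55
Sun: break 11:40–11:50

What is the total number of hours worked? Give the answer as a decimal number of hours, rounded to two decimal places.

59.10 hours

Mon: 09:32–19:19 = 9 h 47 min
Tue: 05:15–15:51 = 10 h 36 min; less 15 min break → 10 h 21 min
Wed: 07:51–17:45 = 9 h 54 min; less 30 min break → 9 h 24 min
Thu: 06:52–15:11 = 8 h 19 min; less 60 min break → 7 h 19 min
Fri: 08:22–15:35 = 7 h 13 min; less 10 min break → 7 h 3 min
Sat: 05:56–14:47 = 8 h 51 min; less 30 min break → 8 h 21 min
Sun: 09:51–16:52 = 7 h 1 min; less 10 min break → 6 h 51 min
Total: 9 h 47 min + 10 h 21 min + 9 h 24 min + 7 h 19 min + 7 h 3 min + 8 h 21 min + 6 h 51 min = 59 h 6 min.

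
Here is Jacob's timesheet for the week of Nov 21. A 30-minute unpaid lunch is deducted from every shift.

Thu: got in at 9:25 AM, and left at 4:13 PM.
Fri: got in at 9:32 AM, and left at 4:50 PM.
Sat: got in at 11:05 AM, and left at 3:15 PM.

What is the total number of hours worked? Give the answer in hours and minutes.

Thu: 9:25 AM–4:13 PM = 6 h 48 min; less 30 min break → 6 h 18 min
Fri: 9:32 AM–4:50 PM = 7 h 18 min; less 30 min break → 6 h 48 min
Sat: 11:05 AM–3:15 PM = 4 h 10 min; less 30 min break → 3 h 40 min
Total: 6 h 18 min + 6 h 48 min + 3 h 40 min = 16 h 46 min.

16 h 46 min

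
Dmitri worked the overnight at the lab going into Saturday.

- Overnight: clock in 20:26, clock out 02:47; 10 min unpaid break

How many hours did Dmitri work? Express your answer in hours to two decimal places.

Overnight: 20:26 → midnight = 3 h 34 min; midnight → 02:47 = 2 h 47 min; span 6 h 21 min; less 10 min break → 6 h 11 min

6.18 hours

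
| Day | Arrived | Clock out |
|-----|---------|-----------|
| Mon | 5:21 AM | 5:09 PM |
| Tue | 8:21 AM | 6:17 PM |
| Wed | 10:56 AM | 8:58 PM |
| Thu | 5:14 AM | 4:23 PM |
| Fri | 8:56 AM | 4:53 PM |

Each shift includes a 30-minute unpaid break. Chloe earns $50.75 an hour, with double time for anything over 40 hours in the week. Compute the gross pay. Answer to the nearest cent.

Mon: 5:21 AM–5:09 PM = 11 h 48 min; less 30 min break → 11 h 18 min
Tue: 8:21 AM–6:17 PM = 9 h 56 min; less 30 min break → 9 h 26 min
Wed: 10:56 AM–8:58 PM = 10 h 2 min; less 30 min break → 9 h 32 min
Thu: 5:14 AM–4:23 PM = 11 h 9 min; less 30 min break → 10 h 39 min
Fri: 8:56 AM–4:53 PM = 7 h 57 min; less 30 min break → 7 h 27 min
Total worked: 48 h 22 min = 2902 min.
Regular 40 h 0 min = 2400 min at $50.75/h; overtime 8 h 22 min = 502 min at $101.50/h.
Pay = (2400 × $50.75 + 502 × $101.50) ÷ 60 = $2879.22.

$2879.22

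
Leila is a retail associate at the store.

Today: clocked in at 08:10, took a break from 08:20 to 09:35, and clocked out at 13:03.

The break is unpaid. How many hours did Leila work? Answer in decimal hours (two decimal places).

Today: 08:10–13:03 = 4 h 53 min; less 75 min break → 3 h 38 min

3.63 hours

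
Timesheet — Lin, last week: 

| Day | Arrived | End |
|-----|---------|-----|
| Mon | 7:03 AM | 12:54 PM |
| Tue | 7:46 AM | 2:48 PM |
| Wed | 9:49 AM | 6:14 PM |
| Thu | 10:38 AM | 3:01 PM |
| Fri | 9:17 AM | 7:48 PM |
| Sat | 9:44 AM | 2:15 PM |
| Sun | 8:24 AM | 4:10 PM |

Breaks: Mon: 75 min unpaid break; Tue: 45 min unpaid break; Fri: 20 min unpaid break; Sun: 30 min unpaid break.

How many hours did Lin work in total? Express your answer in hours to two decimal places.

45.65 hours

Mon: 7:03 AM–12:54 PM = 5 h 51 min; less 75 min break → 4 h 36 min
Tue: 7:46 AM–2:48 PM = 7 h 2 min; less 45 min break → 6 h 17 min
Wed: 9:49 AM–6:14 PM = 8 h 25 min
Thu: 10:38 AM–3:01 PM = 4 h 23 min
Fri: 9:17 AM–7:48 PM = 10 h 31 min; less 20 min break → 10 h 11 min
Sat: 9:44 AM–2:15 PM = 4 h 31 min
Sun: 8:24 AM–4:10 PM = 7 h 46 min; less 30 min break → 7 h 16 min
Total: 4 h 36 min + 6 h 17 min + 8 h 25 min + 4 h 23 min + 10 h 11 min + 4 h 31 min + 7 h 16 min = 45 h 39 min.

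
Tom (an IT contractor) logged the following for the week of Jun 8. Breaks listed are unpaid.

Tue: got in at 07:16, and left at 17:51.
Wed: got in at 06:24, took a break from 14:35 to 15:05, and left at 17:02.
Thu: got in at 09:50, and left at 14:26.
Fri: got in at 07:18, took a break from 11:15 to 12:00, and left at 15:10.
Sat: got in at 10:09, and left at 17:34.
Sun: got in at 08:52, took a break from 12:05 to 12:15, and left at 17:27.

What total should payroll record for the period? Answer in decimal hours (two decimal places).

48.27 hours

Tue: 07:16–17:51 = 10 h 35 min
Wed: 06:24–17:02 = 10 h 38 min; less 30 min break → 10 h 8 min
Thu: 09:50–14:26 = 4 h 36 min
Fri: 07:18–15:10 = 7 h 52 min; less 45 min break → 7 h 7 min
Sat: 10:09–17:34 = 7 h 25 min
Sun: 08:52–17:27 = 8 h 35 min; less 10 min break → 8 h 25 min
Total: 10 h 35 min + 10 h 8 min + 4 h 36 min + 7 h 7 min + 7 h 25 min + 8 h 25 min = 48 h 16 min.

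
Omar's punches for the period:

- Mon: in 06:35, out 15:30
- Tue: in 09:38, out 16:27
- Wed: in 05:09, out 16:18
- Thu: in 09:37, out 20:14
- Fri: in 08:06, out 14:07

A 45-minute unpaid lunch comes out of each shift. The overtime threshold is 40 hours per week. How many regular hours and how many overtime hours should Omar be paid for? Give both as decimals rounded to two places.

Regular 39.77 hours, overtime 0.00 hours

Mon: 06:35–15:30 = 8 h 55 min; less 45 min break → 8 h 10 min
Tue: 09:38–16:27 = 6 h 49 min; less 45 min break → 6 h 4 min
Wed: 05:09–16:18 = 11 h 9 min; less 45 min break → 10 h 24 min
Thu: 09:37–20:14 = 10 h 37 min; less 45 min break → 9 h 52 min
Fri: 08:06–14:07 = 6 h 1 min; less 45 min break → 5 h 16 min
Total worked: 39 h 46 min = 39.77 h.
Threshold 40 h → overtime 0 h 0 min, regular 39 h 46 min.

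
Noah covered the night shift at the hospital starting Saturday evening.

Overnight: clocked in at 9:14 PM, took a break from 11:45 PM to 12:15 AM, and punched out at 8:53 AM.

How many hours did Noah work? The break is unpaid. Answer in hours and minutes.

11 h 9 min

Overnight: 9:14 PM → midnight = 2 h 46 min; midnight → 8:53 AM = 8 h 53 min; span 11 h 39 min; less 30 min break → 11 h 9 min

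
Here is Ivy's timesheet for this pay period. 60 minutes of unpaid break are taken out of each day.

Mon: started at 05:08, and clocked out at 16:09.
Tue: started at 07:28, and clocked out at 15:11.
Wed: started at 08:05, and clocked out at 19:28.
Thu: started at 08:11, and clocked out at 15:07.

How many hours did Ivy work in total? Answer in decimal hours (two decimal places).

33.05 hours

Mon: 05:08–16:09 = 11 h 1 min; less 60 min break → 10 h 1 min
Tue: 07:28–15:11 = 7 h 43 min; less 60 min break → 6 h 43 min
Wed: 08:05–19:28 = 11 h 23 min; less 60 min break → 10 h 23 min
Thu: 08:11–15:07 = 6 h 56 min; less 60 min break → 5 h 56 min
Total: 10 h 1 min + 6 h 43 min + 10 h 23 min + 5 h 56 min = 33 h 3 min.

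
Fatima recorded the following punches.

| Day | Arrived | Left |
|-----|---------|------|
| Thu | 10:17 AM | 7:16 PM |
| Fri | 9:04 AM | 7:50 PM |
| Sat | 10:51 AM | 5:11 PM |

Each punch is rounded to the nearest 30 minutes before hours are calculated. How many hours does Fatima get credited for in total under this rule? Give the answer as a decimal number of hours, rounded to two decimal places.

26.00 hours

Thu: in 10:17 AM→10:30 AM, out 7:16 PM→7:30 PM; 9 h 0 min
Fri: in 9:04 AM→9:00 AM, out 7:50 PM→8:00 PM; 11 h 0 min
Sat: in 10:51 AM→11:00 AM, out 5:11 PM→5:00 PM; 6 h 0 min
Total credited: 26 h 0 min.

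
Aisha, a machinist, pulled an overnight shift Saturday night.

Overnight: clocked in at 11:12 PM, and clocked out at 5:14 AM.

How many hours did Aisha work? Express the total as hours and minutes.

6 h 2 min

Overnight: 11:12 PM → midnight = 0 h 48 min; midnight → 5:14 AM = 5 h 14 min; span 6 h 2 min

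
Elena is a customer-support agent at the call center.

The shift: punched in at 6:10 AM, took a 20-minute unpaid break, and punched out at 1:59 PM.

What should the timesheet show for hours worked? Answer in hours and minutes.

7 h 29 min

The shift: 6:10 AM–1:59 PM = 7 h 49 min; less 20 min break → 7 h 29 min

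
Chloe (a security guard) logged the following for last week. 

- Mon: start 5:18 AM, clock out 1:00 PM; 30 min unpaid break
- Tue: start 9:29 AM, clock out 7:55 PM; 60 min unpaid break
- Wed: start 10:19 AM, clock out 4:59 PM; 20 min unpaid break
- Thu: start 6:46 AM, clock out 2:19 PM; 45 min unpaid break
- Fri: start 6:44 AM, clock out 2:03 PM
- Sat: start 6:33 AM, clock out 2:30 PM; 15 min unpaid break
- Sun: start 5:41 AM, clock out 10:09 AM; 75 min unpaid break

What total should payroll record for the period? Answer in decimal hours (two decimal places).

Mon: 5:18 AM–1:00 PM = 7 h 42 min; less 30 min break → 7 h 12 min
Tue: 9:29 AM–7:55 PM = 10 h 26 min; less 60 min break → 9 h 26 min
Wed: 10:19 AM–4:59 PM = 6 h 40 min; less 20 min break → 6 h 20 min
Thu: 6:46 AM–2:19 PM = 7 h 33 min; less 45 min break → 6 h 48 min
Fri: 6:44 AM–2:03 PM = 7 h 19 min
Sat: 6:33 AM–2:30 PM = 7 h 57 min; less 15 min break → 7 h 42 min
Sun: 5:41 AM–10:09 AM = 4 h 28 min; less 75 min break → 3 h 13 min
Total: 7 h 12 min + 9 h 26 min + 6 h 20 min + 6 h 48 min + 7 h 19 min + 7 h 42 min + 3 h 13 min = 48 h 0 min.

48.00 hours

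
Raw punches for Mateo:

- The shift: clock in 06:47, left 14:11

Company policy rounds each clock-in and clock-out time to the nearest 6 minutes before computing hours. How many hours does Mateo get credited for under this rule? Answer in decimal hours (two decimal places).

The shift: in 06:47→06:48, out 14:11→14:12; 7 h 24 min

7.40 hours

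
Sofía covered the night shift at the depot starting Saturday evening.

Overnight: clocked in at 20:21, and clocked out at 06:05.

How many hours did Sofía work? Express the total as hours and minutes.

Overnight: 20:21 → midnight = 3 h 39 min; midnight → 06:05 = 6 h 5 min; span 9 h 44 min

9 h 44 min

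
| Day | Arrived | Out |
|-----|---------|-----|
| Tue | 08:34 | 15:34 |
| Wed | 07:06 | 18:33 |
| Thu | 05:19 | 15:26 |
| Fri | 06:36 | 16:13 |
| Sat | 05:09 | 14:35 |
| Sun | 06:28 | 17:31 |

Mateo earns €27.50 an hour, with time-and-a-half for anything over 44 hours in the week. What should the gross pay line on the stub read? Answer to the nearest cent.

€1815.00

Tue: 08:34–15:34 = 7 h 0 min
Wed: 07:06–18:33 = 11 h 27 min
Thu: 05:19–15:26 = 10 h 7 min
Fri: 06:36–16:13 = 9 h 37 min
Sat: 05:09–14:35 = 9 h 26 min
Sun: 06:28–17:31 = 11 h 3 min
Total worked: 58 h 40 min = 3520 min.
Regular 44 h 0 min = 2640 min at €27.50/h; overtime 14 h 40 min = 880 min at €41.25/h.
Pay = (2640 × €27.50 + 880 × €41.25) ÷ 60 = €1815.00.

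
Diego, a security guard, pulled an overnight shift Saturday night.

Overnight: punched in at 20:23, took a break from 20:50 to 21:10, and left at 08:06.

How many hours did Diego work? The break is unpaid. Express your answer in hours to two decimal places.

11.38 hours

Overnight: 20:23 → midnight = 3 h 37 min; midnight → 08:06 = 8 h 6 min; span 11 h 43 min; less 20 min break → 11 h 23 min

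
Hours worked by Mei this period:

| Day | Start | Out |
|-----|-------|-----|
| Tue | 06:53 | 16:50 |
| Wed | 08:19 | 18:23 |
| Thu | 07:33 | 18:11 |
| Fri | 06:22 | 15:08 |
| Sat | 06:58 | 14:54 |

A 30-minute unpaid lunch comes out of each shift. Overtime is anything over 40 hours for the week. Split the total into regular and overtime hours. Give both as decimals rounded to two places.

Tue: 06:53–16:50 = 9 h 57 min; less 30 min break → 9 h 27 min
Wed: 08:19–18:23 = 10 h 4 min; less 30 min break → 9 h 34 min
Thu: 07:33–18:11 = 10 h 38 min; less 30 min break → 10 h 8 min
Fri: 06:22–15:08 = 8 h 46 min; less 30 min break → 8 h 16 min
Sat: 06:58–14:54 = 7 h 56 min; less 30 min break → 7 h 26 min
Total worked: 44 h 51 min = 44.85 h.
Threshold 40 h → overtime 4 h 51 min, regular 40 h 0 min.

Regular 40.00 hours, overtime 4.85 hours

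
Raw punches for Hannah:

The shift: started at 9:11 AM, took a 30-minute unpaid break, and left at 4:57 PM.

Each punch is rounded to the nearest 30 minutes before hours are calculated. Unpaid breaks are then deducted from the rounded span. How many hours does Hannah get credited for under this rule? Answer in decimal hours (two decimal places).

The shift: in 9:11 AM→9:00 AM, out 4:57 PM→5:00 PM; 8 h 0 min − 30 min = 7 h 30 min

7.50 hours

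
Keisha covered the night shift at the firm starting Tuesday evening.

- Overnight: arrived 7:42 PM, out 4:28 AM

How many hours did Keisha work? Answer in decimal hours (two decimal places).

Overnight: 7:42 PM → midnight = 4 h 18 min; midnight → 4:28 AM = 4 h 28 min; span 8 h 46 min

8.77 hours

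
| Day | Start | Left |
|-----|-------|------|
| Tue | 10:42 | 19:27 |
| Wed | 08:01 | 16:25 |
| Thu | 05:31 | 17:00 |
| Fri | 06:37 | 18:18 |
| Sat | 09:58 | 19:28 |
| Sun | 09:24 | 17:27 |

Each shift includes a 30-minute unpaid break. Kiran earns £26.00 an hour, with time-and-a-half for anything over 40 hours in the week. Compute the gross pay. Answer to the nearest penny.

£1619.80

Tue: 10:42–19:27 = 8 h 45 min; less 30 min break → 8 h 15 min
Wed: 08:01–16:25 = 8 h 24 min; less 30 min break → 7 h 54 min
Thu: 05:31–17:00 = 11 h 29 min; less 30 min break → 10 h 59 min
Fri: 06:37–18:18 = 11 h 41 min; less 30 min break → 11 h 11 min
Sat: 09:58–19:28 = 9 h 30 min; less 30 min break → 9 h 0 min
Sun: 09:24–17:27 = 8 h 3 min; less 30 min break → 7 h 33 min
Total worked: 54 h 52 min = 3292 min.
Regular 40 h 0 min = 2400 min at £26.00/h; overtime 14 h 52 min = 892 min at £39.00/h.
Pay = (2400 × £26.00 + 892 × £39.00) ÷ 60 = £1619.80.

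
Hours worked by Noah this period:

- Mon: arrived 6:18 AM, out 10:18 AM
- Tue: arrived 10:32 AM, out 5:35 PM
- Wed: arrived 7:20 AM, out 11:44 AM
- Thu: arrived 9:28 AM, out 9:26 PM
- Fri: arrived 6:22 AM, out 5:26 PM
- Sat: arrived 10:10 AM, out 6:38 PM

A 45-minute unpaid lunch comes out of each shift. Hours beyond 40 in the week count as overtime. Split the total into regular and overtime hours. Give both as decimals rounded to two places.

Regular 40.00 hours, overtime 2.45 hours

Mon: 6:18 AM–10:18 AM = 4 h 0 min; less 45 min break → 3 h 15 min
Tue: 10:32 AM–5:35 PM = 7 h 3 min; less 45 min break → 6 h 18 min
Wed: 7:20 AM–11:44 AM = 4 h 24 min; less 45 min break → 3 h 39 min
Thu: 9:28 AM–9:26 PM = 11 h 58 min; less 45 min break → 11 h 13 min
Fri: 6:22 AM–5:26 PM = 11 h 4 min; less 45 min break → 10 h 19 min
Sat: 10:10 AM–6:38 PM = 8 h 28 min; less 45 min break → 7 h 43 min
Total worked: 42 h 27 min = 42.45 h.
Threshold 40 h → overtime 2 h 27 min, regular 40 h 0 min.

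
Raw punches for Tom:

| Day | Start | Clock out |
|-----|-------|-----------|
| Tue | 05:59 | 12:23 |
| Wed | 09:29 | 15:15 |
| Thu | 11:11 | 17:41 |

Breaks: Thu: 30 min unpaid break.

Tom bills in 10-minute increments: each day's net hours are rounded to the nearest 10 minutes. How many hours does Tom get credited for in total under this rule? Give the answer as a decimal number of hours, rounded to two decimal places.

18.17 hours

Tue: 05:59–12:23 = 6 h 24 min → rounds to 6 h 20 min
Wed: 09:29–15:15 = 5 h 46 min → rounds to 5 h 50 min
Thu: 11:11–17:41 = 6 h 30 min − 30 min = 6 h 0 min → rounds to 6 h 0 min
Total credited: 18 h 10 min.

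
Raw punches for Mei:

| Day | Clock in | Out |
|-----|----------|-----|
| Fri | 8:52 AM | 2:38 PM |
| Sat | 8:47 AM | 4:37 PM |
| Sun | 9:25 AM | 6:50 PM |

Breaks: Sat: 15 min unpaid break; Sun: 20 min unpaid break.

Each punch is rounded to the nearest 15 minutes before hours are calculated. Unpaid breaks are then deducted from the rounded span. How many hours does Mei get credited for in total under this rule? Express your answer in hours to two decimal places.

Fri: in 8:52 AM→8:45 AM, out 2:38 PM→2:45 PM; 6 h 0 min
Sat: in 8:47 AM→8:45 AM, out 4:37 PM→4:30 PM; 7 h 45 min − 15 min = 7 h 30 min
Sun: in 9:25 AM→9:30 AM, out 6:50 PM→6:45 PM; 9 h 15 min − 20 min = 8 h 55 min
Total credited: 22 h 25 min.

22.42 hours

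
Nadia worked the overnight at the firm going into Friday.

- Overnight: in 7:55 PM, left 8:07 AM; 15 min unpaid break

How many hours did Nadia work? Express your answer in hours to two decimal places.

11.95 hours

Overnight: 7:55 PM → midnight = 4 h 5 min; midnight → 8:07 AM = 8 h 7 min; span 12 h 12 min; less 15 min break → 11 h 57 min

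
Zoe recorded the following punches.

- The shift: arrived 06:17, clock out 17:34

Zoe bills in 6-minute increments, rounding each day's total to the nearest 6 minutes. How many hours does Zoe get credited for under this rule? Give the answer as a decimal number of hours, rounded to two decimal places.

The shift: 06:17–17:34 = 11 h 17 min → rounds to 11 h 18 min

11.30 hours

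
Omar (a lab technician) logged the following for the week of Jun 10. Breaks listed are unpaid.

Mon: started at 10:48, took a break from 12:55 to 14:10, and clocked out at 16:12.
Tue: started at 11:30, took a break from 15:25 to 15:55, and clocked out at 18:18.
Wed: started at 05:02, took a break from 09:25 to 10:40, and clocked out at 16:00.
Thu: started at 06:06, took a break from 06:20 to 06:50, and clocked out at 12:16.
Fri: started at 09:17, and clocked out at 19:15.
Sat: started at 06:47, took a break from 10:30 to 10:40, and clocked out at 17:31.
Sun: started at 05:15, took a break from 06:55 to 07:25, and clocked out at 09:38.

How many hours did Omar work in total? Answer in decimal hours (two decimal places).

50.25 hours

Mon: 10:48–16:12 = 5 h 24 min; less 75 min break → 4 h 9 min
Tue: 11:30–18:18 = 6 h 48 min; less 30 min break → 6 h 18 min
Wed: 05:02–16:00 = 10 h 58 min; less 75 min break → 9 h 43 min
Thu: 06:06–12:16 = 6 h 10 min; less 30 min break → 5 h 40 min
Fri: 09:17–19:15 = 9 h 58 min
Sat: 06:47–17:31 = 10 h 44 min; less 10 min break → 10 h 34 min
Sun: 05:15–09:38 = 4 h 23 min; less 30 min break → 3 h 53 min
Total: 4 h 9 min + 6 h 18 min + 9 h 43 min + 5 h 40 min + 9 h 58 min + 10 h 34 min + 3 h 53 min = 50 h 15 min.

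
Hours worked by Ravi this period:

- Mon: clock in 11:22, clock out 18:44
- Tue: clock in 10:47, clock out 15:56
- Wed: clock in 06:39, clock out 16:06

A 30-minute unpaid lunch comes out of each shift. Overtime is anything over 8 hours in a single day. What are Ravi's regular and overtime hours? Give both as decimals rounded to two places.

Mon: 11:22–18:44 = 7 h 22 min; less 30 min break → 6 h 52 min
Tue: 10:47–15:56 = 5 h 9 min; less 30 min break → 4 h 39 min
Wed: 06:39–16:06 = 9 h 27 min; less 30 min break → 8 h 57 min
Mon reg 6 h 52 min / OT 0 h 0 min; Tue reg 4 h 39 min / OT 0 h 0 min; Wed reg 8 h 0 min / OT 0 h 57 min.
Totals: regular 19 h 31 min, overtime 0 h 57 min.

Regular 19.52 hours, overtime 0.95 hours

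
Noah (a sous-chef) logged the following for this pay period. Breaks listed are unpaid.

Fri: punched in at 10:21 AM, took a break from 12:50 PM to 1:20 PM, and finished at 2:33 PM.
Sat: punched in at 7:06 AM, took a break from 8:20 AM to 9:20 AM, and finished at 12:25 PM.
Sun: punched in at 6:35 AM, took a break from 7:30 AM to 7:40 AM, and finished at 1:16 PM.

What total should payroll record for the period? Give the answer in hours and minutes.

14 h 32 min

Fri: 10:21 AM–2:33 PM = 4 h 12 min; less 30 min break → 3 h 42 min
Sat: 7:06 AM–12:25 PM = 5 h 19 min; less 60 min break → 4 h 19 min
Sun: 6:35 AM–1:16 PM = 6 h 41 min; less 10 min break → 6 h 31 min
Total: 3 h 42 min + 4 h 19 min + 6 h 31 min = 14 h 32 min.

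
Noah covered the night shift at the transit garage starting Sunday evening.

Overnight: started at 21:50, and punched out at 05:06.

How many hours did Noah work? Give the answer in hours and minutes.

Overnight: 21:50 → midnight = 2 h 10 min; midnight → 05:06 = 5 h 6 min; span 7 h 16 min

7 h 16 min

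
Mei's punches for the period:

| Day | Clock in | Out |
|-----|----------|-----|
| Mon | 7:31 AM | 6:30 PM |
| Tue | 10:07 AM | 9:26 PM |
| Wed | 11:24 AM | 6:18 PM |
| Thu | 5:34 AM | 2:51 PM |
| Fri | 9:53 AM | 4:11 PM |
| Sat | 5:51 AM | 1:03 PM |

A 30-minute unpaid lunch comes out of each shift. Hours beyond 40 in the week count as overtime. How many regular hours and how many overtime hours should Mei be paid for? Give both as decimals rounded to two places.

Regular 40.00 hours, overtime 8.98 hours

Mon: 7:31 AM–6:30 PM = 10 h 59 min; less 30 min break → 10 h 29 min
Tue: 10:07 AM–9:26 PM = 11 h 19 min; less 30 min break → 10 h 49 min
Wed: 11:24 AM–6:18 PM = 6 h 54 min; less 30 min break → 6 h 24 min
Thu: 5:34 AM–2:51 PM = 9 h 17 min; less 30 min break → 8 h 47 min
Fri: 9:53 AM–4:11 PM = 6 h 18 min; less 30 min break → 5 h 48 min
Sat: 5:51 AM–1:03 PM = 7 h 12 min; less 30 min break → 6 h 42 min
Total worked: 48 h 59 min = 48.98 h.
Threshold 40 h → overtime 8 h 59 min, regular 40 h 0 min.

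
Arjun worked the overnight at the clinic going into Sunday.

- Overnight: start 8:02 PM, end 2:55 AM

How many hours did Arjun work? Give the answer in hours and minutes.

Overnight: 8:02 PM → midnight = 3 h 58 min; midnight → 2:55 AM = 2 h 55 min; span 6 h 53 min

6 h 53 min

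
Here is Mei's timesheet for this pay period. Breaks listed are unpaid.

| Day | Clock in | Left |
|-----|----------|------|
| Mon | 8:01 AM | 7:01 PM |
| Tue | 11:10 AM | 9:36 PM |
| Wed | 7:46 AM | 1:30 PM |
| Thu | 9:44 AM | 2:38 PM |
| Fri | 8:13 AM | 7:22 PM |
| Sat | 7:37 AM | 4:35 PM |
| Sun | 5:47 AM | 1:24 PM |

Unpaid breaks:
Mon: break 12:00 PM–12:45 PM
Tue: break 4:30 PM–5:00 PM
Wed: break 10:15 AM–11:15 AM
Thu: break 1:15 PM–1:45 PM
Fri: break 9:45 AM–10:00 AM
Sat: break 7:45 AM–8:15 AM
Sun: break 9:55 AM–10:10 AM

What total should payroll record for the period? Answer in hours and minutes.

56 h 3 min

Mon: 8:01 AM–7:01 PM = 11 h 0 min; less 45 min break → 10 h 15 min
Tue: 11:10 AM–9:36 PM = 10 h 26 min; less 30 min break → 9 h 56 min
Wed: 7:46 AM–1:30 PM = 5 h 44 min; less 60 min break → 4 h 44 min
Thu: 9:44 AM–2:38 PM = 4 h 54 min; less 30 min break → 4 h 24 min
Fri: 8:13 AM–7:22 PM = 11 h 9 min; less 15 min break → 10 h 54 min
Sat: 7:37 AM–4:35 PM = 8 h 58 min; less 30 min break → 8 h 28 min
Sun: 5:47 AM–1:24 PM = 7 h 37 min; less 15 min break → 7 h 22 min
Total: 10 h 15 min + 9 h 56 min + 4 h 44 min + 4 h 24 min + 10 h 54 min + 8 h 28 min + 7 h 22 min = 56 h 3 min.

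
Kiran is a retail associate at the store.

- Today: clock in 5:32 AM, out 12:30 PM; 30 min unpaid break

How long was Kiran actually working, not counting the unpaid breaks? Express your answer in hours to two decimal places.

Today: 5:32 AM–12:30 PM = 6 h 58 min; less 30 min break → 6 h 28 min

6.47 hours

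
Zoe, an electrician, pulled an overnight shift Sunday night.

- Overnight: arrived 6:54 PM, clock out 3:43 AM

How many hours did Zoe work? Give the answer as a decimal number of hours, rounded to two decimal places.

Overnight: 6:54 PM → midnight = 5 h 6 min; midnight → 3:43 AM = 3 h 43 min; span 8 h 49 min

8.82 hours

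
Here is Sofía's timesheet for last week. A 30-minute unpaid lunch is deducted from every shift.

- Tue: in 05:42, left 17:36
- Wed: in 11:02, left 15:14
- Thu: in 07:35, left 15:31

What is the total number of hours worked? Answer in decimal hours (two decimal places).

Tue: 05:42–17:36 = 11 h 54 min; less 30 min break → 11 h 24 min
Wed: 11:02–15:14 = 4 h 12 min; less 30 min break → 3 h 42 min
Thu: 07:35–15:31 = 7 h 56 min; less 30 min break → 7 h 26 min
Total: 11 h 24 min + 3 h 42 min + 7 h 26 min = 22 h 32 min.

22.53 hours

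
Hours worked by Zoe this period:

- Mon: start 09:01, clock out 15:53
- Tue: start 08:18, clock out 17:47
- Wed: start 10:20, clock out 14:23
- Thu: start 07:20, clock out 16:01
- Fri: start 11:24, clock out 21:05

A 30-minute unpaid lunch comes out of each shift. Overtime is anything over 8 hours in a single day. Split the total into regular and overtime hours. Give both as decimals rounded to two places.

Mon: 09:01–15:53 = 6 h 52 min; less 30 min break → 6 h 22 min
Tue: 08:18–17:47 = 9 h 29 min; less 30 min break → 8 h 59 min
Wed: 10:20–14:23 = 4 h 3 min; less 30 min break → 3 h 33 min
Thu: 07:20–16:01 = 8 h 41 min; less 30 min break → 8 h 11 min
Fri: 11:24–21:05 = 9 h 41 min; less 30 min break → 9 h 11 min
Mon reg 6 h 22 min / OT 0 h 0 min; Tue reg 8 h 0 min / OT 0 h 59 min; Wed reg 3 h 33 min / OT 0 h 0 min; Thu reg 8 h 0 min / OT 0 h 11 min; Fri reg 8 h 0 min / OT 1 h 11 min.
Totals: regular 33 h 55 min, overtime 2 h 21 min.

Regular 33.92 hours, overtime 2.35 hours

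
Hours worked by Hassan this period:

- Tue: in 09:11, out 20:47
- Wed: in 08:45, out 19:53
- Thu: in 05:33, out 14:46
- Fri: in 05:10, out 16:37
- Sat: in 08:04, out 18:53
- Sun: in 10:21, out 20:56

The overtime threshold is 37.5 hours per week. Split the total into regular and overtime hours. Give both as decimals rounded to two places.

Regular 37.50 hours, overtime 27.30 hours

Tue: 09:11–20:47 = 11 h 36 min
Wed: 08:45–19:53 = 11 h 8 min
Thu: 05:33–14:46 = 9 h 13 min
Fri: 05:10–16:37 = 11 h 27 min
Sat: 08:04–18:53 = 10 h 49 min
Sun: 10:21–20:56 = 10 h 35 min
Total worked: 64 h 48 min = 64.80 h.
Threshold 37.5 h → overtime 27 h 18 min, regular 37 h 30 min.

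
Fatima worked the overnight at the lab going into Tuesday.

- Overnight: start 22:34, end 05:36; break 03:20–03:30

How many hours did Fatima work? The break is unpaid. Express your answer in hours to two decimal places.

6.87 hours

Overnight: 22:34 → midnight = 1 h 26 min; midnight → 05:36 = 5 h 36 min; span 7 h 2 min; less 10 min break → 6 h 52 min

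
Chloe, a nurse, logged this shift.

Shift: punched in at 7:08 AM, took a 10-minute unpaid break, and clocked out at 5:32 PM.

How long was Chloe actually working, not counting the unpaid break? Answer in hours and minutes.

10 h 14 min

Shift: 7:08 AM–5:32 PM = 10 h 24 min; less 10 min break → 10 h 14 min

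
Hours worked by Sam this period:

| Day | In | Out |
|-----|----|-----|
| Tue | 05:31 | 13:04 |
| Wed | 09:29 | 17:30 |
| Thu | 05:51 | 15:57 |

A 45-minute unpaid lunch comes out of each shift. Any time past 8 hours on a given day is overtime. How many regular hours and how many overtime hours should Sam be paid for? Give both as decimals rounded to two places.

Tue: 05:31–13:04 = 7 h 33 min; less 45 min break → 6 h 48 min
Wed: 09:29–17:30 = 8 h 1 min; less 45 min break → 7 h 16 min
Thu: 05:51–15:57 = 10 h 6 min; less 45 min break → 9 h 21 min
Tue reg 6 h 48 min / OT 0 h 0 min; Wed reg 7 h 16 min / OT 0 h 0 min; Thu reg 8 h 0 min / OT 1 h 21 min.
Totals: regular 22 h 4 min, overtime 1 h 21 min.

Regular 22.07 hours, overtime 1.35 hours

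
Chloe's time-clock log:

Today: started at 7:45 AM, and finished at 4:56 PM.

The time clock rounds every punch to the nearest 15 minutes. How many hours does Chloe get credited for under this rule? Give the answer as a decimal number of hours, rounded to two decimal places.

9.25 hours

Today: in 7:45 AM→7:45 AM, out 4:56 PM→5:00 PM; 9 h 15 min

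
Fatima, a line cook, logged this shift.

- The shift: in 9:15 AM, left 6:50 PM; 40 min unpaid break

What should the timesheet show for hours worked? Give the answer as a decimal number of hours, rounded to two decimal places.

8.92 hours

The shift: 9:15 AM–6:50 PM = 9 h 35 min; less 40 min break → 8 h 55 min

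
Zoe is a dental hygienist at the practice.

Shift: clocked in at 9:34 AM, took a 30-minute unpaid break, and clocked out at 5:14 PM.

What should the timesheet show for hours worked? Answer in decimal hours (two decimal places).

Shift: 9:34 AM–5:14 PM = 7 h 40 min; less 30 min break → 7 h 10 min

7.17 hours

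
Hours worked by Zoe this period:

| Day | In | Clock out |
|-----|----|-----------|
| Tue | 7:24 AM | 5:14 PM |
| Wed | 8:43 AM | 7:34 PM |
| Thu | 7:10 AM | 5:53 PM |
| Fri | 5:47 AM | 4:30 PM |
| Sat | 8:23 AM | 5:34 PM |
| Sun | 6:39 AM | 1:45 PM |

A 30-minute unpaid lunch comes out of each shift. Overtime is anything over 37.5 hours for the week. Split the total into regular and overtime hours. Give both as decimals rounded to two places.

Tue: 7:24 AM–5:14 PM = 9 h 50 min; less 30 min break → 9 h 20 min
Wed: 8:43 AM–7:34 PM = 10 h 51 min; less 30 min break → 10 h 21 min
Thu: 7:10 AM–5:53 PM = 10 h 43 min; less 30 min break → 10 h 13 min
Fri: 5:47 AM–4:30 PM = 10 h 43 min; less 30 min break → 10 h 13 min
Sat: 8:23 AM–5:34 PM = 9 h 11 min; less 30 min break → 8 h 41 min
Sun: 6:39 AM–1:45 PM = 7 h 6 min; less 30 min break → 6 h 36 min
Total worked: 55 h 24 min = 55.40 h.
Threshold 37.5 h → overtime 17 h 54 min, regular 37 h 30 min.

Regular 37.50 hours, overtime 17.90 hours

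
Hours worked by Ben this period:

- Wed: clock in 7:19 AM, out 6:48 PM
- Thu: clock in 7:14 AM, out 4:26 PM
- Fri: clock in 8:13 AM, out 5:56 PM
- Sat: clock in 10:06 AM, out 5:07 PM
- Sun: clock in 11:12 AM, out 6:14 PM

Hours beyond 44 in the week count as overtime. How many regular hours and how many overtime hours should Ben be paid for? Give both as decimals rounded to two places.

Regular 44.00 hours, overtime 0.45 hours

Wed: 7:19 AM–6:48 PM = 11 h 29 min
Thu: 7:14 AM–4:26 PM = 9 h 12 min
Fri: 8:13 AM–5:56 PM = 9 h 43 min
Sat: 10:06 AM–5:07 PM = 7 h 1 min
Sun: 11:12 AM–6:14 PM = 7 h 2 min
Total worked: 44 h 27 min = 44.45 h.
Threshold 44 h → overtime 0 h 27 min, regular 44 h 0 min.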